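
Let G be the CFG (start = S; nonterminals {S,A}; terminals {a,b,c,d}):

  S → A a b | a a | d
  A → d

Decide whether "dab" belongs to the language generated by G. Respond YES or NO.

Convert to CNF:
  S -> A X2 | T0 T0 | d
  A -> d
  T0 -> a
  T1 -> b
  X2 -> T0 T1

CYK table (by increasing span):
  cell(0,0) d: {A,S}
  cell(1,1) a: {T0}  orig:{}
  cell(2,2) b: {T1}  orig:{}
  cell(0,1) da: ∅
  cell(1,2) ab: {X2}  orig:{}
  cell(0,2) dab: {S}

S ∈ T[0,2] ⇒ YES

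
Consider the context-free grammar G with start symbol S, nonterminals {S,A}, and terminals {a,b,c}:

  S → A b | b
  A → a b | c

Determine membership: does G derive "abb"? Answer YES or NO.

Convert to CNF:
  S -> A T1 | b
  A -> T0 T1 | c
  T0 -> a
  T1 -> b

Fill CYK table bottom-up:
  [0..0]={T0}  "a"  orig:{}
  [1..1]={S,T1}  "b"  orig:{S}
  [2..2]={S,T1}  "b"  orig:{S}
  [0..1]={A}  "ab"
  [1..2]=∅  "bb"
  [0..2]={S}  "abb"

S ∈ T[0,2] ⇒ YES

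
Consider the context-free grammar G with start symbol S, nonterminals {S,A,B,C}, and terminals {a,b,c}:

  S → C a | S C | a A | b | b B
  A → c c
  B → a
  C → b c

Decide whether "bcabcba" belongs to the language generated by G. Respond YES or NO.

CNF form of G:
  S -> C T2 | S C | T1 B | T2 A | b
  A -> T0 T0
  B -> a
  C -> T1 T0
  T0 -> c
  T1 -> b
  T2 -> a

CYK fill:
  [0..0]={S,T1}  "b"  orig:{S}
  [1..1]={T0}  "c"  orig:{}
  [2..2]={B,T2}  "a"  orig:{B}
  [3..3]={S,T1}  "b"  orig:{S}
  [4..4]={T0}  "c"  orig:{}
  [5..5]={S,T1}  "b"  orig:{S}
  [6..6]={B,T2}  "a"  orig:{B}
  [0..1]={C}  "bc"
  [1..2]=∅  "ca"
  [2..3]=∅  "ab"
  [3..4]={C}  "bc"
  [4..5]=∅  "cb"
  [5..6]={S}  "ba"
  [0..2]={S}  "bca"
  [1..3]=∅  "cab"
  [2..4]=∅  "abc"
  [3..5]=∅  "bcb"
  [4..6]=∅  "cba"
  [0..3]=∅  "bcab"
  [1..4]=∅  "cabc"
  [2..5]=∅  "abcb"
  [3..6]=∅  "bcba"
  [0..4]={S}  "bcabc"
  [1..5]=∅  "cabcb"
  [2..6]=∅  "abcba"
  [0..5]=∅  "bcabcb"
  [1..6]=∅  "cabcba"
  [0..6]=∅  "bcabcba"

S ∉ T[0,6] ⇒ NO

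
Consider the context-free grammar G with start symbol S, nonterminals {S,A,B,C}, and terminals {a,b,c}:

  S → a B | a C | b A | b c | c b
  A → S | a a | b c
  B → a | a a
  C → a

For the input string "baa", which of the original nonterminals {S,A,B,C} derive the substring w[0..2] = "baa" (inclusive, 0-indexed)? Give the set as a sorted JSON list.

Convert to CNF:
  S -> T0 B | T0 C | T1 A | T1 T2 | T2 T1
  A -> T0 B | T0 C | T0 T0 | T1 A | T1 T2 | T2 T1
  B -> T0 T0 | a
  C -> a
  T0 -> a
  T1 -> b
  T2 -> c

CYK table (by increasing span) (cells [i..j] with 0 ≤ i ≤ j ≤ 2 only):
  T[0,0] 'b' = {T1}  orig:{}
  T[1,1] 'a' = {B,C,T0}  orig:{B,C}
  T[2,2] 'a' = {B,C,T0}  orig:{B,C}
  T[0,1] 'ba' = ∅
  T[1,2] 'aa' = {A,B,S}
  T[0,2] 'baa' = {A,S}

Original NTs in T[0,2] deriving "baa": ["A", "S"]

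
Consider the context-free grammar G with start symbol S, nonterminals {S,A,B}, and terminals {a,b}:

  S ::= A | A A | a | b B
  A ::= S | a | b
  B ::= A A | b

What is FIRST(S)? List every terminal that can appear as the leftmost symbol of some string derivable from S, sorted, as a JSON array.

Compute FIRST by fixpoint:
iter 1:
  A via A→a: +{a}
  A via A→b: +{b}
  B via B→A A: +{a,b}
  S via S→A: +{a,b}
  FIRST[S]={a,b}  FIRST[A]={a,b}  FIRST[B]={a,b}
iter 2: (stable)
  FIRST[S]={a,b}  FIRST[A]={a,b}  FIRST[B]={a,b}

FIRST(S) = ["a", "b"]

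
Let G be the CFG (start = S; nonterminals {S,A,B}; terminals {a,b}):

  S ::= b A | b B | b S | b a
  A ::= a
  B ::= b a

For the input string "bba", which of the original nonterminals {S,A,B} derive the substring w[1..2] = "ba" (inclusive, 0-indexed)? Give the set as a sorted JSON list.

Convert to CNF:
  S -> T0 A | T0 B | T0 S | T0 T1
  A -> a
  B -> T0 T1
  T0 -> b
  T1 -> a

CYK fill (cells [i..j] with 1 ≤ i ≤ j ≤ 2 only):
  [1..1]={T0}  "b"  orig:{}
  [2..2]={A,T1}  "a"  orig:{A}
  [1..2]={B,S}  "ba"

Original NTs in T[1,2] deriving "ba": ["B", "S"]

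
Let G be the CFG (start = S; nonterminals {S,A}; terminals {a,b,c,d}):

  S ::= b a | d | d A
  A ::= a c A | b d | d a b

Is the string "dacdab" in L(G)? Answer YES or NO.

CNF form of G:
  S -> T2 T0 | T3 A | d
  A -> T0 X4 | T2 T3 | T3 X5
  T0 -> a
  T1 -> c
  T2 -> b
  T3 -> d
  X4 -> T1 A
  X5 -> T0 T2

CYK fill:
  [0..0]={S,T3}  "d"  orig:{S}
  [1..1]={T0}  "a"  orig:{}
  [2..2]={T1}  "c"  orig:{}
  [3..3]={S,T3}  "d"  orig:{S}
  [4..4]={T0}  "a"  orig:{}
  [5..5]={T2}  "b"  orig:{}
  [0..1]=∅  "da"
  [1..2]=∅  "ac"
  [2..3]=∅  "cd"
  [3..4]=∅  "da"
  [4..5]={X5}  "ab"  orig:{}
  [0..2]=∅  "dac"
  [1..3]=∅  "acd"
  [2..4]=∅  "cda"
  [3..5]={A}  "dab"
  [0..3]=∅  "dacd"
  [1..4]=∅  "acda"
  [2..5]={X4}  "cdab"  orig:{}
  [0..4]=∅  "dacda"
  [1..5]={A}  "acdab"
  [0..5]={S}  "dacdab"

S ∈ T[0,5] ⇒ YES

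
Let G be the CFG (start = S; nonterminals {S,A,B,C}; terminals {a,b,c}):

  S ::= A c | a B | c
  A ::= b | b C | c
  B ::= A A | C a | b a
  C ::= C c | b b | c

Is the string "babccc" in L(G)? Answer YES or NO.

Convert to CNF:
  S -> A T2 | T1 B | c
  A -> T0 C | b | c
  B -> A A | C T1 | T0 T1
  C -> C T2 | T0 T0 | c
  T0 -> b
  T1 -> a
  T2 -> c

Fill CYK table bottom-up:
  T[0,0] 'b' = {A,T0}  orig:{A}
  T[1,1] 'a' = {T1}  orig:{}
  T[2,2] 'b' = {A,T0}  orig:{A}
  T[3,3] 'c' = {A,C,S,T2}  orig:{A,C,S}
  T[4,4] 'c' = {A,C,S,T2}  orig:{A,C,S}
  T[5,5] 'c' = {A,C,S,T2}  orig:{A,C,S}
  T[0,1] 'ba' = {B}
  T[1,2] 'ab' = ∅
  T[2,3] 'bc' = {A,B,S}
  T[3,4] 'cc' = {B,C,S}
  T[4,5] 'cc' = {B,C,S}
  T[0,2] 'bab' = ∅
  T[1,3] 'abc' = {S}
  T[2,4] 'bcc' = {A,B,S}
  T[3,5] 'ccc' = {C}
  T[0,3] 'babc' = ∅
  T[1,4] 'abcc' = {S}
  T[2,5] 'bccc' = {A,B,S}
  T[0,4] 'babcc' = ∅
  T[1,5] 'abccc' = {S}
  T[0,5] 'babccc' = ∅

S ∉ T[0,5] ⇒ NO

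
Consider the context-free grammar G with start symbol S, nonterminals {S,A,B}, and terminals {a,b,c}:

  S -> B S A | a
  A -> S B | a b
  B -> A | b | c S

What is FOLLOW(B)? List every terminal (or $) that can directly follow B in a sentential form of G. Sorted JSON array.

FIRST sets, iterate to fixpoint:
round 1:
  A via A→a b: +{a}
  B via B→A: +{a}
  B via B→b: +{b}
  B via B→c S: +{c}
  S via S→B S A: +{a,b,c}
  S: {a,b,c}  A: {a}  B: {a,b,c}
round 2:
  A via A→S B: +{b,c}
  S: {a,b,c}  A: {a,b,c}  B: {a,b,c}
round 3: (stable)
  S: {a,b,c}  A: {a,b,c}  B: {a,b,c}

Compute FOLLOW by fixpoint:
initialize: $ ∈ FOLLOW(S)
round 1:
  A→S B: FOLLOW(S) ⊇ FIRST(B) = {a,b,c}; new: +{a,b,c}
  S→B S A: FOLLOW(B) ⊇ FIRST(S) = {a,b,c}; new: +{a,b,c}
  S→B S A: FOLLOW(A) ⊇ FOLLOW(S) ⊇ {$,a,b,c}; new: +{$,a,b,c}
  FOLLOW[S]={$,a,b,c}  FOLLOW[A]={$,a,b,c}  FOLLOW[B]={a,b,c}
round 2:
  A→S B: FOLLOW(B) ⊇ FOLLOW(A) ⊇ {$,a,b,c}; new: +{$}
  FOLLOW[S]={$,a,b,c}  FOLLOW[A]={$,a,b,c}  FOLLOW[B]={$,a,b,c}
round 3: done
  FOLLOW[S]={$,a,b,c}  FOLLOW[A]={$,a,b,c}  FOLLOW[B]={$,a,b,c}

FOLLOW(B) = ["$", "a", "b", "c"]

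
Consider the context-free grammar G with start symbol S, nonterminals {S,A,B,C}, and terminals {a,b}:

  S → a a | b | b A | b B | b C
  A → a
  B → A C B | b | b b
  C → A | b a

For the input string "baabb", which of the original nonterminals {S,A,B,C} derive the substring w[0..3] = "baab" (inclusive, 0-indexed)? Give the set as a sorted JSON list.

CNF form of G:
  S -> T0 A | T0 B | T0 C | T1 T1 | b
  A -> a
  B -> A X2 | T0 T0 | b
  C -> T0 T1 | a
  T0 -> b
  T1 -> a
  X2 -> C B

CYK fill, restricted to cells inside w[0..3]:
  T[0,0] 'b' = {B,S,T0}  orig:{B,S}
  T[1,1] 'a' = {A,C,T1}  orig:{A,C}
  T[2,2] 'a' = {A,C,T1}  orig:{A,C}
  T[3,3] 'b' = {B,S,T0}  orig:{B,S}
  T[0,1] 'ba' = {C,S}
  T[1,2] 'aa' = {S}
  T[2,3] 'ab' = {X2}  orig:{}
  T[0,2] 'baa' = ∅
  T[1,3] 'aab' = {B}
  T[0,3] 'baab' = {S}

Original NTs in T[0,3] deriving "baab": ["S"]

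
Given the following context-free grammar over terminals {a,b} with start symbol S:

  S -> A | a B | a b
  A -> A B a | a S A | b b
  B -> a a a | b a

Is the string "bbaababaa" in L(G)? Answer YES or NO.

Convert to CNF:
  S -> A X5 | T0 B | T0 T1 | T0 X6 | T1 T1
  A -> A X2 | T0 X3 | T1 T1
  B -> T0 X4 | T1 T0
  T0 -> a
  T1 -> b
  X2 -> B T0
  X3 -> S A
  X4 -> T0 T0
  X5 -> B T0
  X6 -> S A

Fill CYK table bottom-up:
  cell(0,0) b: {T1}  orig:{}
  cell(1,1) b: {T1}  orig:{}
  cell(2,2) a: {T0}  orig:{}
  cell(3,3) a: {T0}  orig:{}
  cell(4,4) b: {T1}  orig:{}
  cell(5,5) a: {T0}  orig:{}
  cell(6,6) b: {T1}  orig:{}
  cell(7,7) a: {T0}  orig:{}
  cell(8,8) a: {T0}  orig:{}
  cell(0,1) bb: {A,S}
  cell(1,2) ba: {B}
  cell(2,3) aa: {X4}  orig:{}
  cell(3,4) ab: {S}
  cell(4,5) ba: {B}
  cell(5,6) ab: {S}
  cell(6,7) ba: {B}
  cell(7,8) aa: {X4}  orig:{}
  cell(0,2) bba: ∅
  cell(1,3) baa: {X2,X5}  orig:{}
  cell(2,4) aab: ∅
  cell(3,5) aba: {S}
  cell(4,6) bab: ∅
  cell(5,7) aba: {S}
  cell(6,8) baa: {X2,X5}  orig:{}
  cell(0,3) bbaa: ∅
  cell(1,4) baab: ∅
  cell(2,5) aaba: ∅
  cell(3,6) abab: ∅
  cell(4,7) baba: ∅
  cell(5,8) abaa: ∅
  cell(0,4) bbaab: ∅
  cell(1,5) baaba: ∅
  cell(2,6) aabab: ∅
  cell(3,7) ababa: ∅
  cell(4,8) babaa: ∅
  cell(0,5) bbaaba: ∅
  cell(1,6) baabab: ∅
  cell(2,7) aababa: ∅
  cell(3,8) ababaa: ∅
  cell(0,6) bbaabab: ∅
  cell(1,7) baababa: ∅
  cell(2,8) aababaa: ∅
  cell(0,7) bbaababa: ∅
  cell(1,8) baababaa: ∅
  cell(0,8) bbaababaa: ∅

S ∉ T[0,8] ⇒ NO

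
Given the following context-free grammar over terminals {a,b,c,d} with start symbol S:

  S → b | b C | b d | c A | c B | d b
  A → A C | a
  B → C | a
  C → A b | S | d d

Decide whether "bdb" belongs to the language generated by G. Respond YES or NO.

Convert to CNF:
  S -> T0 C | T0 T1 | T1 T0 | T2 A | T2 B | b
  A -> A C | a
  B -> A T0 | T0 C | T0 T1 | T1 T0 | T1 T1 | T2 A | T2 B | a | b
  C -> A T0 | T0 C | T0 T1 | T1 T0 | T1 T1 | T2 A | T2 B | b
  T0 -> b
  T1 -> d
  T2 -> c

CYK table (by increasing span):
  cell(0,0) b: {B,C,S,T0}  orig:{B,C,S}
  cell(1,1) d: {T1}  orig:{}
  cell(2,2) b: {B,C,S,T0}  orig:{B,C,S}
  cell(0,1) bd: {B,C,S}
  cell(1,2) db: {B,C,S}
  cell(0,2) bdb: {B,C,S}

S ∈ T[0,2] ⇒ YES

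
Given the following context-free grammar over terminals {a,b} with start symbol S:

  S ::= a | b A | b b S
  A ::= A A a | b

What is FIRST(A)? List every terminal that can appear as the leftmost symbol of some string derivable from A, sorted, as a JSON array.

FIRST sets, iterate to fixpoint:
iter 1:
  A via A→b: +{b}
  S via S→a: +{a}
  S via S→b A: +{b}
  FIRST(S)={a,b}  FIRST(A)={b}
iter 2: (no change)
  FIRST(S)={a,b}  FIRST(A)={b}

FIRST(A) = ["b"]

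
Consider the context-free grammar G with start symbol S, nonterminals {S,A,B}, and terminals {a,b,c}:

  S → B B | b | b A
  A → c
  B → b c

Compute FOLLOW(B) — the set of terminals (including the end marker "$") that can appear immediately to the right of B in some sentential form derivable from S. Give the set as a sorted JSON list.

Compute FIRST by fixpoint:
[1]
  A via A→c: +{c}
  B via B→b c: +{b}
  S via S→B B: +{b}
  FIRST(S)={b}  FIRST(A)={c}  FIRST(B)={b}
[2] (stable)
  FIRST(S)={b}  FIRST(A)={c}  FIRST(B)={b}

Compute FOLLOW by fixpoint:
FOLLOW(S) := {$}
[1]
  S→B B: FOLLOW(B) ⊇ FIRST(B) = {b}; new: +{b}
  S→B B: FOLLOW(B) ⊇ FOLLOW(S) ⊇ {$}; new: +{$}
  S→b A: FOLLOW(A) ⊇ FOLLOW(S) ⊇ {$}; new: +{$}
  FOLLOW(S)={$}  FOLLOW(A)={$}  FOLLOW(B)={$,b}
[2] (stable)
  FOLLOW(S)={$}  FOLLOW(A)={$}  FOLLOW(B)={$,b}

FOLLOW(B) = ["$", "b"]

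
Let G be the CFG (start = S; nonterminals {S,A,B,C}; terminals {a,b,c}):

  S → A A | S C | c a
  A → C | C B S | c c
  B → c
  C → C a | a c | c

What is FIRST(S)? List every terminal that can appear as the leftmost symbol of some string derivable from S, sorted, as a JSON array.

FIRST sets, iterate to fixpoint:
iter 1:
  A via A→c c: +{c}
  B via B→c: +{c}
  C via C→a c: +{a}
  C via C→c: +{c}
  S via S→A A: +{c}
  S: {c}  A: {c}  B: {c}  C: {a,c}
iter 2:
  A via A→C: +{a}
  S via S→A A: +{a}
  S: {a,c}  A: {a,c}  B: {c}  C: {a,c}
iter 3: — fixpoint
  S: {a,c}  A: {a,c}  B: {c}  C: {a,c}

FIRST(S) = ["a", "c"]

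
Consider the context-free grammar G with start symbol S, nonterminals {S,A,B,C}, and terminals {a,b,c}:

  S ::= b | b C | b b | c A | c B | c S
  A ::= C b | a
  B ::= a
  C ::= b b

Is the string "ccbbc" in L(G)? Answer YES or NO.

CNF form of G:
  S -> T0 C | T0 T0 | T1 A | T1 B | T1 S | b
  A -> C T0 | a
  B -> a
  C -> T0 T0
  T0 -> b
  T1 -> c

CYK table (by increasing span):
  cell(0,0) c: {T1}  orig:{}
  cell(1,1) c: {T1}  orig:{}
  cell(2,2) b: {S,T0}  orig:{S}
  cell(3,3) b: {S,T0}  orig:{S}
  cell(4,4) c: {T1}  orig:{}
  cell(0,1) cc: ∅
  cell(1,2) cb: {S}
  cell(2,3) bb: {C,S}
  cell(3,4) bc: ∅
  cell(0,2) ccb: {S}
  cell(1,3) cbb: {S}
  cell(2,4) bbc: ∅
  cell(0,3) ccbb: {S}
  cell(1,4) cbbc: ∅
  cell(0,4) ccbbc: ∅

S ∉ T[0,4] ⇒ NO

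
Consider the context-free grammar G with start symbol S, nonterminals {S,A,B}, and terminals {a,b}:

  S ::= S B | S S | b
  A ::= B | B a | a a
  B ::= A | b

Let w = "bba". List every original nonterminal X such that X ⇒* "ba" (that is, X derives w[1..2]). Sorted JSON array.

Convert to CNF:
  S -> S B | S S | b
  A -> B T0 | T0 T0 | b
  B -> B T0 | T0 T0 | b
  T0 -> a

CYK fill — only the sub-triangle for w[1..2]:
  T[1,1] 'b' = {A,B,S}
  T[2,2] 'a' = {T0}  orig:{}
  T[1,2] 'ba' = {A,B}

Original NTs in T[1,2] deriving "ba": ["A", "B"]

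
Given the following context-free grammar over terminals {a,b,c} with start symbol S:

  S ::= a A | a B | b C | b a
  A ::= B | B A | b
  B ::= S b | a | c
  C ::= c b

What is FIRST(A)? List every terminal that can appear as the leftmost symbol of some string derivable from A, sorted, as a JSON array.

FIRST iteration:
pass 1:
  A via A→b: +{b}
  B via B→a: +{a}
  B via B→c: +{c}
  C via C→c b: +{c}
  S via S→a A: +{a}
  S via S→b C: +{b}
  S: {a,b}  A: {b}  B: {a,c}  C: {c}
pass 2:
  A via A→B: +{a,c}
  B via B→S b: +{b}
  S: {a,b}  A: {a,b,c}  B: {a,b,c}  C: {c}
pass 3: (no change)
  S: {a,b}  A: {a,b,c}  B: {a,b,c}  C: {c}

FIRST(A) = ["a", "b", "c"]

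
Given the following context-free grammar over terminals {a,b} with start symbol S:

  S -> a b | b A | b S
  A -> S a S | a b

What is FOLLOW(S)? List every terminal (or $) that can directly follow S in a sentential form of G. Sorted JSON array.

FIRST iteration:
round 1:
  A via A→a b: +{a}
  S via S→a b: +{a}
  S via S→b A: +{b}
  FIRST[S]={a,b}  FIRST[A]={a}
round 2:
  A via A→S a S: +{b}
  FIRST[S]={a,b}  FIRST[A]={a,b}
round 3: (stable)
  FIRST[S]={a,b}  FIRST[A]={a,b}

FOLLOW sets:
seed FOLLOW(S) with $
pass 1:
  A→S a S: FOLLOW(S) ⊇ FIRST(a) = {a}; new: +{a}
  S→b A: FOLLOW(A) ⊇ FOLLOW(S) ⊇ {$,a}; new: +{$,a}
  S: {$,a}  A: {$,a}
pass 2: (stable)
  S: {$,a}  A: {$,a}

FOLLOW(S) = ["$", "a"]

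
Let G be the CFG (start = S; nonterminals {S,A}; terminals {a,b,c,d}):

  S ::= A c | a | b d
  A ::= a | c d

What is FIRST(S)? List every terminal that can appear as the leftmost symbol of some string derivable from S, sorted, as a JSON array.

FIRST sets, iterate to fixpoint:
pass 1:
  A via A→a: +{a}
  A via A→c d: +{c}
  S via S→A c: +{a,c}
  S via S→b d: +{b}
  FIRST[S]={a,b,c}  FIRST[A]={a,c}
pass 2: — fixpoint
  FIRST[S]={a,b,c}  FIRST[A]={a,c}

FIRST(S) = ["a", "b", "c"]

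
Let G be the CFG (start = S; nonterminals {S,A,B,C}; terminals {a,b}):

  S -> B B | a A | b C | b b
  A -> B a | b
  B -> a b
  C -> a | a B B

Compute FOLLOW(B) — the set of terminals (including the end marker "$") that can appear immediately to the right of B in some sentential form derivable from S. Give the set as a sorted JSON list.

FIRST sets, iterate to fixpoint:
[1]
  A via A→b: +{b}
  B via B→a b: +{a}
  C via C→a: +{a}
  S via S→B B: +{a}
  S via S→b C: +{b}
  FIRST(S)={a,b}  FIRST(A)={b}  FIRST(B)={a}  FIRST(C)={a}
[2]
  A via A→B a: +{a}
  FIRST(S)={a,b}  FIRST(A)={a,b}  FIRST(B)={a}  FIRST(C)={a}
[3] done
  FIRST(S)={a,b}  FIRST(A)={a,b}  FIRST(B)={a}  FIRST(C)={a}

FOLLOW iteration:
FOLLOW(S) := {$}
iter 1:
  A→B a: FOLLOW(B) ⊇ FIRST(a) = {a}; new: +{a}
  S→B B: FOLLOW(B) ⊇ FOLLOW(S) ⊇ {$}; new: +{$}
  S→a A: FOLLOW(A) ⊇ FOLLOW(S) ⊇ {$}; new: +{$}
  S→b C: FOLLOW(C) ⊇ FOLLOW(S) ⊇ {$}; new: +{$}
  S: {$}  A: {$}  B: {$,a}  C: {$}
iter 2: done
  S: {$}  A: {$}  B: {$,a}  C: {$}

FOLLOW(B) = ["$", "a"]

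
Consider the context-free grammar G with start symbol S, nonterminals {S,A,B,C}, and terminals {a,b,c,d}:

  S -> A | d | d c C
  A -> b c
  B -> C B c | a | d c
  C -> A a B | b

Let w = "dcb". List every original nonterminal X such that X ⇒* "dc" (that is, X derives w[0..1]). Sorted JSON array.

Convert to CNF:
  S -> T0 T1 | T2 X6 | d
  A -> T0 T1
  B -> C X4 | T2 T1 | a
  C -> A X5 | b
  T0 -> b
  T1 -> c
  T2 -> d
  T3 -> a
  X4 -> B T1
  X5 -> T3 B
  X6 -> T1 C

CYK fill, restricted to cells inside w[0..1]:
  [0..0]={S,T2}  "d"  orig:{S}
  [1..1]={T1}  "c"  orig:{}
  [0..1]={B}  "dc"

Original NTs in T[0,1] deriving "dc": ["B"]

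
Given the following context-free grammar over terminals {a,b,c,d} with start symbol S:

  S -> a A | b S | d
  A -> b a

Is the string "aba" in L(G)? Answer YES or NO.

CNF form of G:
  S -> T0 S | T1 A | d
  A -> T0 T1
  T0 -> b
  T1 -> a

Fill CYK table bottom-up:
  [0..0]={T1}  "a"  orig:{}
  [1..1]={T0}  "b"  orig:{}
  [2..2]={T1}  "a"  orig:{}
  [0..1]=∅  "ab"
  [1..2]={A}  "ba"
  [0..2]={S}  "aba"

S ∈ T[0,2] ⇒ YES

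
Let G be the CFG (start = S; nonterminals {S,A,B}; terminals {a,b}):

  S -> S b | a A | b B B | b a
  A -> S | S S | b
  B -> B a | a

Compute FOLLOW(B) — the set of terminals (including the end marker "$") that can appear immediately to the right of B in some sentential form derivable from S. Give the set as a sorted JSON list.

FIRST sets, iterate to fixpoint:
iter 1:
  A via A→b: +{b}
  B via B→a: +{a}
  S via S→a A: +{a}
  S via S→b B B: +{b}
  S: {a,b}  A: {b}  B: {a}
iter 2:
  A via A→S: +{a}
  S: {a,b}  A: {a,b}  B: {a}
iter 3: (no change)
  S: {a,b}  A: {a,b}  B: {a}

FOLLOW sets:
seed FOLLOW(S) with $
[1]
  A→S S: FOLLOW(S) ⊇ FIRST(S) = {a,b}; new: +{a,b}
  B→B a: FOLLOW(B) ⊇ FIRST(a) = {a}; new: +{a}
  S→a A: FOLLOW(A) ⊇ FOLLOW(S) ⊇ {$,a,b}; new: +{$,a,b}
  S→b B B: FOLLOW(B) ⊇ FOLLOW(S) ⊇ {$,a,b}; new: +{$,b}
  S: {$,a,b}  A: {$,a,b}  B: {$,a,b}
[2] — fixpoint
  S: {$,a,b}  A: {$,a,b}  B: {$,a,b}

FOLLOW(B) = ["$", "a", "b"]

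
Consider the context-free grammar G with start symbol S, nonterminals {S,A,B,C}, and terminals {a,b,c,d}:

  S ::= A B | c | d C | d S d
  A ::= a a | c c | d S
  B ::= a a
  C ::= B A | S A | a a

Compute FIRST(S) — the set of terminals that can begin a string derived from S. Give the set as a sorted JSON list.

Compute FIRST by fixpoint:
round 1:
  A via A→a a: +{a}
  A via A→c c: +{c}
  A via A→d S: +{d}
  B via B→a a: +{a}
  C via C→B A: +{a}
  S via S→A B: +{a,c,d}
  S: {a,c,d}  A: {a,c,d}  B: {a}  C: {a}
round 2:
  C via C→S A: +{c,d}
  S: {a,c,d}  A: {a,c,d}  B: {a}  C: {a,c,d}
round 3: — fixpoint
  S: {a,c,d}  A: {a,c,d}  B: {a}  C: {a,c,d}

FIRST(S) = ["a", "c", "d"]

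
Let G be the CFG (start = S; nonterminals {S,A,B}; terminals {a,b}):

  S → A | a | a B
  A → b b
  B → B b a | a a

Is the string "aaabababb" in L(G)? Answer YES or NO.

CNF form of G:
  S -> T0 T0 | T1 B | a
  A -> T0 T0
  B -> B X2 | T1 T1
  T0 -> b
  T1 -> a
  X2 -> T0 T1

Fill CYK table bottom-up:
  [0..0]={S,T1}  "a"  orig:{S}
  [1..1]={S,T1}  "a"  orig:{S}
  [2..2]={S,T1}  "a"  orig:{S}
  [3..3]={T0}  "b"  orig:{}
  [4..4]={S,T1}  "a"  orig:{S}
  [5..5]={T0}  "b"  orig:{}
  [6..6]={S,T1}  "a"  orig:{S}
  [7..7]={T0}  "b"  orig:{}
  [8..8]={T0}  "b"  orig:{}
  [0..1]={B}  "aa"
  [1..2]={B}  "aa"
  [2..3]=∅  "ab"
  [3..4]={X2}  "ba"  orig:{}
  [4..5]=∅  "ab"
  [5..6]={X2}  "ba"  orig:{}
  [6..7]=∅  "ab"
  [7..8]={A,S}  "bb"
  [0..2]={S}  "aaa"
  [1..3]=∅  "aab"
  [2..4]=∅  "aba"
  [3..5]=∅  "bab"
  [4..6]=∅  "aba"
  [5..7]=∅  "bab"
  [6..8]=∅  "abb"
  [0..3]=∅  "aaab"
  [1..4]={B}  "aaba"
  [2..5]=∅  "abab"
  [3..6]=∅  "baba"
  [4..7]=∅  "abab"
  [5..8]=∅  "babb"
  [0..4]={S}  "aaaba"
  [1..5]=∅  "aabab"
  [2..6]=∅  "ababa"
  [3..7]=∅  "babab"
  [4..8]=∅  "ababb"
  [0..5]=∅  "aaabab"
  [1..6]={B}  "aababa"
  [2..7]=∅  "ababab"
  [3..8]=∅  "bababb"
  [0..6]={S}  "aaababa"
  [1..7]=∅  "aababab"
  [2..8]=∅  "abababb"
  [0..7]=∅  "aaababab"
  [1..8]=∅  "aabababb"
  [0..8]=∅  "aaabababb"

S ∉ T[0,8] ⇒ NO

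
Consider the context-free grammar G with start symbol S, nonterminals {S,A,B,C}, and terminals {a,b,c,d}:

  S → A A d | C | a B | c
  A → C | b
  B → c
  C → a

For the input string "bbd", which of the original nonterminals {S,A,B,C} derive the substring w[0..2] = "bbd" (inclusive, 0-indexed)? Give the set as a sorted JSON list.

Convert to CNF:
  S -> A X2 | T1 B | a | c
  A -> a | b
  B -> c
  C -> a
  T0 -> d
  T1 -> a
  X2 -> A T0

CYK fill, restricted to cells inside w[0..2]:
  T[0,0] 'b' = {A}
  T[1,1] 'b' = {A}
  T[2,2] 'd' = {T0}  orig:{}
  T[0,1] 'bb' = ∅
  T[1,2] 'bd' = {X2}  orig:{}
  T[0,2] 'bbd' = {S}

Original NTs in T[0,2] deriving "bbd": ["S"]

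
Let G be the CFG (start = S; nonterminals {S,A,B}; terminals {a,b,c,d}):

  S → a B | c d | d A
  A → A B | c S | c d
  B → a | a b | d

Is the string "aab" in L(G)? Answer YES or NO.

CNF form of G:
  S -> T0 T1 | T1 A | T2 B
  A -> A B | T0 S | T0 T1
  B -> T2 T3 | a | d
  T0 -> c
  T1 -> d
  T2 -> a
  T3 -> b

Fill CYK table bottom-up:
  T[0,0] 'a' = {B,T2}  orig:{B}
  T[1,1] 'a' = {B,T2}  orig:{B}
  T[2,2] 'b' = {T3}  orig:{}
  T[0,1] 'aa' = {S}
  T[1,2] 'ab' = {B}
  T[0,2] 'aab' = {S}

S ∈ T[0,2] ⇒ YES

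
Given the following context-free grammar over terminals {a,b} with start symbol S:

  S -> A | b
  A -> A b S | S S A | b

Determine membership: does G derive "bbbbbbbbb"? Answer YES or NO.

CNF form of G:
  S -> A X3 | S X4 | b
  A -> A X1 | S X2 | b
  T0 -> b
  X1 -> T0 S
  X2 -> S A
  X3 -> T0 S
  X4 -> S A

CYK table (by increasing span):
  [0..0]={A,S,T0}  "b"  orig:{A,S}
  [1..1]={A,S,T0}  "b"  orig:{A,S}
  [2..2]={A,S,T0}  "b"  orig:{A,S}
  [3..3]={A,S,T0}  "b"  orig:{A,S}
  [4..4]={A,S,T0}  "b"  orig:{A,S}
  [5..5]={A,S,T0}  "b"  orig:{A,S}
  [6..6]={A,S,T0}  "b"  orig:{A,S}
  [7..7]={A,S,T0}  "b"  orig:{A,S}
  [8..8]={A,S,T0}  "b"  orig:{A,S}
  [0..1]={X1,X2,X3,X4}  "bb"  orig:{}
  [1..2]={X1,X2,X3,X4}  "bb"  orig:{}
  [2..3]={X1,X2,X3,X4}  "bb"  orig:{}
  [3..4]={X1,X2,X3,X4}  "bb"  orig:{}
  [4..5]={X1,X2,X3,X4}  "bb"  orig:{}
  [5..6]={X1,X2,X3,X4}  "bb"  orig:{}
  [6..7]={X1,X2,X3,X4}  "bb"  orig:{}
  [7..8]={X1,X2,X3,X4}  "bb"  orig:{}
  [0..2]={A,S}  "bbb"
  [1..3]={A,S}  "bbb"
  [2..4]={A,S}  "bbb"
  [3..5]={A,S}  "bbb"
  [4..6]={A,S}  "bbb"
  [5..7]={A,S}  "bbb"
  [6..8]={A,S}  "bbb"
  [0..3]={X1,X2,X3,X4}  "bbbb"  orig:{}
  [1..4]={X1,X2,X3,X4}  "bbbb"  orig:{}
  [2..5]={X1,X2,X3,X4}  "bbbb"  orig:{}
  [3..6]={X1,X2,X3,X4}  "bbbb"  orig:{}
  [4..7]={X1,X2,X3,X4}  "bbbb"  orig:{}
  [5..8]={X1,X2,X3,X4}  "bbbb"  orig:{}
  [0..4]={A,S}  "bbbbb"
  [1..5]={A,S}  "bbbbb"
  [2..6]={A,S}  "bbbbb"
  [3..7]={A,S}  "bbbbb"
  [4..8]={A,S}  "bbbbb"
  [0..5]={X1,X2,X3,X4}  "bbbbbb"  orig:{}
  [1..6]={X1,X2,X3,X4}  "bbbbbb"  orig:{}
  [2..7]={X1,X2,X3,X4}  "bbbbbb"  orig:{}
  [3..8]={X1,X2,X3,X4}  "bbbbbb"  orig:{}
  [0..6]={A,S}  "bbbbbbb"
  [1..7]={A,S}  "bbbbbbb"
  [2..8]={A,S}  "bbbbbbb"
  [0..7]={X1,X2,X3,X4}  "bbbbbbbb"  orig:{}
  [1..8]={X1,X2,X3,X4}  "bbbbbbbb"  orig:{}
  [0..8]={A,S}  "bbbbbbbbb"

S ∈ T[0,8] ⇒ YES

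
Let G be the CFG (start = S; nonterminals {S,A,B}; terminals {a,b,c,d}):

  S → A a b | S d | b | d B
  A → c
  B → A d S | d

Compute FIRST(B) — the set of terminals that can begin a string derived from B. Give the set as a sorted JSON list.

Compute FIRST by fixpoint:
pass 1:
  A via A→c: +{c}
  B via B→A d S: +{c}
  B via B→d: +{d}
  S via S→A a b: +{c}
  S via S→b: +{b}
  S via S→d B: +{d}
  FIRST[S]={b,c,d}  FIRST[A]={c}  FIRST[B]={c,d}
pass 2: done
  FIRST[S]={b,c,d}  FIRST[A]={c}  FIRST[B]={c,d}

FIRST(B) = ["c", "d"]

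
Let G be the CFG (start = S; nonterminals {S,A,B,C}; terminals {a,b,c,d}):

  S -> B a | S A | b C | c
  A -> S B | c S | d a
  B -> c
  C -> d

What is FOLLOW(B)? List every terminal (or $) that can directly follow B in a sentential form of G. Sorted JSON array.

Compute FIRST by fixpoint:
iter 1:
  A via A→c S: +{c}
  A via A→d a: +{d}
  B via B→c: +{c}
  C via C→d: +{d}
  S via S→B a: +{c}
  S via S→b C: +{b}
  FIRST[S]={b,c}  FIRST[A]={c,d}  FIRST[B]={c}  FIRST[C]={d}
iter 2:
  A via A→S B: +{b}
  FIRST[S]={b,c}  FIRST[A]={b,c,d}  FIRST[B]={c}  FIRST[C]={d}
iter 3: (no change)
  FIRST[S]={b,c}  FIRST[A]={b,c,d}  FIRST[B]={c}  FIRST[C]={d}

FOLLOW sets:
initialize: $ ∈ FOLLOW(S)
pass 1:
  A→S B: FOLLOW(S) ⊇ FIRST(B) = {c}; new: +{c}
  S→B a: FOLLOW(B) ⊇ FIRST(a) = {a}; new: +{a}
  S→S A: FOLLOW(S) ⊇ FIRST(A) = {b,c,d}; new: +{b,d}
  S→S A: FOLLOW(A) ⊇ FOLLOW(S) ⊇ {$,b,c,d}; new: +{$,b,c,d}
  S→b C: FOLLOW(C) ⊇ FOLLOW(S) ⊇ {$,b,c,d}; new: +{$,b,c,d}
  FOLLOW(S)={$,b,c,d}  FOLLOW(A)={$,b,c,d}  FOLLOW(B)={a}  FOLLOW(C)={$,b,c,d}
pass 2:
  A→S B: FOLLOW(B) ⊇ FOLLOW(A) ⊇ {$,b,c,d}; new: +{$,b,c,d}
  FOLLOW(S)={$,b,c,d}  FOLLOW(A)={$,b,c,d}  FOLLOW(B)={$,a,b,c,d}  FOLLOW(C)={$,b,c,d}
pass 3: — fixpoint
  FOLLOW(S)={$,b,c,d}  FOLLOW(A)={$,b,c,d}  FOLLOW(B)={$,a,b,c,d}  FOLLOW(C)={$,b,c,d}

FOLLOW(B) = ["$", "a", "b", "c", "d"]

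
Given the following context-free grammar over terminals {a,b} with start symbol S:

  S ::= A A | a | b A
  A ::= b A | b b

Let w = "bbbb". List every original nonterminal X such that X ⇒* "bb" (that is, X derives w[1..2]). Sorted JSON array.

Convert to CNF:
  S -> A A | T0 A | a
  A -> T0 A | T0 T0
  T0 -> b

CYK table (by increasing span) — only the sub-triangle for w[1..2]:
  T[1,1] 'b' = {T0}  orig:{}
  T[2,2] 'b' = {T0}  orig:{}
  T[1,2] 'bb' = {A}

Original NTs in T[1,2] deriving "bb": ["A"]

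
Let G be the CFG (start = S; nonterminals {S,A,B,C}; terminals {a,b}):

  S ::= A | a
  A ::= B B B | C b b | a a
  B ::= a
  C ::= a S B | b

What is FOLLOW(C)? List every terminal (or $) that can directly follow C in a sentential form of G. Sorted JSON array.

FIRST sets, iterate to fixpoint:
iter 1:
  A via A→a a: +{a}
  B via B→a: +{a}
  C via C→a S B: +{a}
  C via C→b: +{b}
  S via S→A: +{a}
  S: {a}  A: {a}  B: {a}  C: {a,b}
iter 2:
  A via A→C b b: +{b}
  S via S→A: +{b}
  S: {a,b}  A: {a,b}  B: {a}  C: {a,b}
iter 3: — fixpoint
  S: {a,b}  A: {a,b}  B: {a}  C: {a,b}

Compute FOLLOW by fixpoint:
seed FOLLOW(S) with $
pass 1:
  A→B B B: FOLLOW(B) ⊇ FIRST(B) = {a}; new: +{a}
  A→C b b: FOLLOW(C) ⊇ FIRST(b) = {b}; new: +{b}
  C→a S B: FOLLOW(S) ⊇ FIRST(B) = {a}; new: +{a}
  C→a S B: FOLLOW(B) ⊇ FOLLOW(C) ⊇ {b}; new: +{b}
  S→A: FOLLOW(A) ⊇ FOLLOW(S) ⊇ {$,a}; new: +{$,a}
  S: {$,a}  A: {$,a}  B: {a,b}  C: {b}
pass 2:
  A→B B B: FOLLOW(B) ⊇ FOLLOW(A) ⊇ {$,a}; new: +{$}
  S: {$,a}  A: {$,a}  B: {$,a,b}  C: {b}
pass 3: done
  S: {$,a}  A: {$,a}  B: {$,a,b}  C: {b}

FOLLOW(C) = ["b"]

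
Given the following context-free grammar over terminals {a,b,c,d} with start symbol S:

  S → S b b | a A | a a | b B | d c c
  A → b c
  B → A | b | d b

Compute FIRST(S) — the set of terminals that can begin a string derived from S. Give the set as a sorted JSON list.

Compute FIRST by fixpoint:
iter 1:
  A via A→b c: +{b}
  B via B→A: +{b}
  B via B→d b: +{d}
  S via S→a A: +{a}
  S via S→b B: +{b}
  S via S→d c c: +{d}
  FIRST[S]={a,b,d}  FIRST[A]={b}  FIRST[B]={b,d}
iter 2: — fixpoint
  FIRST[S]={a,b,d}  FIRST[A]={b}  FIRST[B]={b,d}

FIRST(S) = ["a", "b", "d"]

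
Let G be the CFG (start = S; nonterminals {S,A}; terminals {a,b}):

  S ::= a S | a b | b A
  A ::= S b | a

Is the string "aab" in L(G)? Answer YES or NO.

CNF form of G:
  S -> T0 A | T1 S | T1 T0
  A -> S T0 | a
  T0 -> b
  T1 -> a

Fill CYK table bottom-up:
  cell(0,0) a: {A,T1}  orig:{A}
  cell(1,1) a: {A,T1}  orig:{A}
  cell(2,2) b: {T0}  orig:{}
  cell(0,1) aa: ∅
  cell(1,2) ab: {S}
  cell(0,2) aab: {S}

S ∈ T[0,2] ⇒ YES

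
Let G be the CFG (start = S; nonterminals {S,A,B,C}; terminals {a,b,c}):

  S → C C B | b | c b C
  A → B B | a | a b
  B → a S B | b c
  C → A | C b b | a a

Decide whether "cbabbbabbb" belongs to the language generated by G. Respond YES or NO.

CNF form of G:
  S -> C X5 | T2 X6 | b
  A -> B B | T0 T1 | a
  B -> T0 X3 | T1 T2
  C -> B B | C X4 | T0 T0 | T0 T1 | a
  T0 -> a
  T1 -> b
  T2 -> c
  X3 -> S B
  X4 -> T1 T1
  X5 -> C B
  X6 -> T1 C

CYK fill:
  T[0,0] 'c' = {T2}  orig:{}
  T[1,1] 'b' = {S,T1}  orig:{S}
  T[2,2] 'a' = {A,C,T0}  orig:{A,C}
  T[3,3] 'b' = {S,T1}  orig:{S}
  T[4,4] 'b' = {S,T1}  orig:{S}
  T[5,5] 'b' = {S,T1}  orig:{S}
  T[6,6] 'a' = {A,C,T0}  orig:{A,C}
  T[7,7] 'b' = {S,T1}  orig:{S}
  T[8,8] 'b' = {S,T1}  orig:{S}
  T[9,9] 'b' = {S,T1}  orig:{S}
  T[0,1] 'cb' = ∅
  T[1,2] 'ba' = {X6}  orig:{}
  T[2,3] 'ab' = {A,C}
  T[3,4] 'bb' = {X4}  orig:{}
  T[4,5] 'bb' = {X4}  orig:{}
  T[5,6] 'ba' = {X6}  orig:{}
  T[6,7] 'ab' = {A,C}
  T[7,8] 'bb' = {X4}  orig:{}
  T[8,9] 'bb' = {X4}  orig:{}
  T[0,2] 'cba' = {S}
  T[1,3] 'bab' = {X6}  orig:{}
  T[2,4] 'abb' = {C}
  T[3,5] 'bbb' = ∅
  T[4,6] 'bba' = ∅
  T[5,7] 'bab' = {X6}  orig:{}
  T[6,8] 'abb' = {C}
  T[7,9] 'bbb' = ∅
  T[0,3] 'cbab' = {S}
  T[1,4] 'babb' = {X6}  orig:{}
  T[2,5] 'abbb' = {C}
  T[3,6] 'bbba' = ∅
  T[4,7] 'bbab' = ∅
  T[5,8] 'babb' = {X6}  orig:{}
  T[6,9] 'abbb' = {C}
  T[0,4] 'cbabb' = {S}
  T[1,5] 'babbb' = {X6}  orig:{}
  T[2,6] 'abbba' = ∅
  T[3,7] 'bbbab' = ∅
  T[4,8] 'bbabb' = ∅
  T[5,9] 'babbb' = {X6}  orig:{}
  T[0,5] 'cbabbb' = {S}
  T[1,6] 'babbba' = ∅
  T[2,7] 'abbbab' = ∅
  T[3,8] 'bbbabb' = ∅
  T[4,9] 'bbabbb' = ∅
  T[0,6] 'cbabbba' = ∅
  T[1,7] 'babbbab' = ∅
  T[2,8] 'abbbabb' = ∅
  T[3,9] 'bbbabbb' = ∅
  T[0,7] 'cbabbbab' = ∅
  T[1,8] 'babbbabb' = ∅
  T[2,9] 'abbbabbb' = ∅
  T[0,8] 'cbabbbabb' = ∅
  T[1,9] 'babbbabbb' = ∅
  T[0,9] 'cbabbbabbb' = ∅

S ∉ T[0,9] ⇒ NO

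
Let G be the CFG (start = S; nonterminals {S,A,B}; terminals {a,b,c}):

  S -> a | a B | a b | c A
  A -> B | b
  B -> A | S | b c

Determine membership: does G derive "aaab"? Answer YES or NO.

Convert to CNF:
  S -> T0 B | T0 T1 | T2 A | a
  A -> T0 B | T0 T1 | T1 T2 | T2 A | a | b
  B -> T0 B | T0 T1 | T1 T2 | T2 A | a | b
  T0 -> a
  T1 -> b
  T2 -> c

CYK fill:
  cell(0,0) a: {A,B,S,T0}  orig:{A,B,S}
  cell(1,1) a: {A,B,S,T0}  orig:{A,B,S}
  cell(2,2) a: {A,B,S,T0}  orig:{A,B,S}
  cell(3,3) b: {A,B,T1}  orig:{A,B}
  cell(0,1) aa: {A,B,S}
  cell(1,2) aa: {A,B,S}
  cell(2,3) ab: {A,B,S}
  cell(0,2) aaa: {A,B,S}
  cell(1,3) aab: {A,B,S}
  cell(0,3) aaab: {A,B,S}

S ∈ T[0,3] ⇒ YES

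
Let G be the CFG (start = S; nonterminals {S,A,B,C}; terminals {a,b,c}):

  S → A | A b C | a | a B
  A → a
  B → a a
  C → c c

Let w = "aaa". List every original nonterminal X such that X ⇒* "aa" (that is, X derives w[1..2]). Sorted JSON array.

Convert to CNF:
  S -> A X3 | T0 B | a
  A -> a
  B -> T0 T0
  C -> T1 T1
  T0 -> a
  T1 -> c
  T2 -> b
  X3 -> T2 C

CYK table (by increasing span) — only the sub-triangle for w[1..2]:
  T[1,1] 'a' = {A,S,T0}  orig:{A,S}
  T[2,2] 'a' = {A,S,T0}  orig:{A,S}
  T[1,2] 'aa' = {B}

Original NTs in T[1,2] deriving "aa": ["B"]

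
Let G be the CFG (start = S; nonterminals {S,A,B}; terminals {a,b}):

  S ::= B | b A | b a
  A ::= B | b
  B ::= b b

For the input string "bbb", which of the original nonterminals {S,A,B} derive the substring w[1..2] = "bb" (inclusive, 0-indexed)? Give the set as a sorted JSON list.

CNF form of G:
  S -> T0 A | T0 T0 | T0 T1
  A -> T0 T0 | b
  B -> T0 T0
  T0 -> b
  T1 -> a

Fill CYK table bottom-up (cells [i..j] with 1 ≤ i ≤ j ≤ 2 only):
  T[1,1] 'b' = {A,T0}  orig:{A}
  T[2,2] 'b' = {A,T0}  orig:{A}
  T[1,2] 'bb' = {A,B,S}

Original NTs in T[1,2] deriving "bb": ["A", "B", "S"]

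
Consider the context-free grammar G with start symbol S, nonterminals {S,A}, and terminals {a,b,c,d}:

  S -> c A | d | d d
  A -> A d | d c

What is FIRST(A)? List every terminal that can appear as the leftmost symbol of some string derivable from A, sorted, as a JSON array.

FIRST sets, iterate to fixpoint:
iter 1:
  A via A→d c: +{d}
  S via S→c A: +{c}
  S via S→d: +{d}
  FIRST[S]={c,d}  FIRST[A]={d}
iter 2: (no change)
  FIRST[S]={c,d}  FIRST[A]={d}

FIRST(A) = ["d"]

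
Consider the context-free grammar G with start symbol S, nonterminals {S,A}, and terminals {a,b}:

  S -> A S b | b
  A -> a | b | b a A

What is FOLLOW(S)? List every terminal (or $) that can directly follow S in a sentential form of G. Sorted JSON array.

Compute FIRST by fixpoint:
[1]
  A via A→a: +{a}
  A via A→b: +{b}
  S via S→A S b: +{a,b}
  FIRST[S]={a,b}  FIRST[A]={a,b}
[2] done
  FIRST[S]={a,b}  FIRST[A]={a,b}

Compute FOLLOW by fixpoint:
FOLLOW(S) := {$}
pass 1:
  S→A S b: FOLLOW(A) ⊇ FIRST(S) = {a,b}; new: +{a,b}
  S→A S b: FOLLOW(S) ⊇ FIRST(b) = {b}; new: +{b}
  S: {$,b}  A: {a,b}
pass 2: (no change)
  S: {$,b}  A: {a,b}

FOLLOW(S) = ["$", "b"]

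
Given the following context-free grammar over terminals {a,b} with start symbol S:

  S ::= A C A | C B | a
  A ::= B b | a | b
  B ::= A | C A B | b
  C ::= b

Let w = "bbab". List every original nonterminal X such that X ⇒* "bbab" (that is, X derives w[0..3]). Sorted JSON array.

Convert to CNF:
  S -> A X2 | C B | a
  A -> B T0 | a | b
  B -> B T0 | C X1 | a | b
  C -> b
  T0 -> b
  X1 -> A B
  X2 -> C A

Fill CYK table bottom-up (cells [i..j] with 0 ≤ i ≤ j ≤ 3 only):
  [0..0]={A,B,C,T0}  "b"  orig:{A,B,C}
  [1..1]={A,B,C,T0}  "b"  orig:{A,B,C}
  [2..2]={A,B,S}  "a"
  [3..3]={A,B,C,T0}  "b"  orig:{A,B,C}
  [0..1]={A,B,S,X1,X2}  "bb"  orig:{A,B,S}
  [1..2]={S,X1,X2}  "ba"  orig:{S}
  [2..3]={A,B,X1}  "ab"  orig:{A,B}
  [0..2]={B,S,X1}  "bba"  orig:{B,S}
  [1..3]={B,S,X1,X2}  "bab"  orig:{B,S}
  [0..3]={A,B,S,X1}  "bbab"  orig:{A,B,S}

Original NTs in T[0,3] deriving "bbab": ["A", "B", "S"]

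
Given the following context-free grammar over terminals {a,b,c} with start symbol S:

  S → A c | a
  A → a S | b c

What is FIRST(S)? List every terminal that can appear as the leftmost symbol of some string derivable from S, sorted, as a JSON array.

FIRST sets, iterate to fixpoint:
round 1:
  A via A→a S: +{a}
  A via A→b c: +{b}
  S via S→A c: +{a,b}
  FIRST(S)={a,b}  FIRST(A)={a,b}
round 2: done
  FIRST(S)={a,b}  FIRST(A)={a,b}

FIRST(S) = ["a", "b"]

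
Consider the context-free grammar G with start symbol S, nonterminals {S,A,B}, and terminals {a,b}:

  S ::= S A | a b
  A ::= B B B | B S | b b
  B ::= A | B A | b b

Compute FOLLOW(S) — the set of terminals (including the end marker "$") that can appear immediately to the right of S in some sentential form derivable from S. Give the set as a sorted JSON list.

Compute FIRST by fixpoint:
pass 1:
  A via A→b b: +{b}
  B via B→A: +{b}
  S via S→a b: +{a}
  FIRST[S]={a}  FIRST[A]={b}  FIRST[B]={b}
pass 2: done
  FIRST[S]={a}  FIRST[A]={b}  FIRST[B]={b}

Compute FOLLOW by fixpoint:
seed FOLLOW(S) with $
round 1:
  A→B B B: FOLLOW(B) ⊇ FIRST(B) = {b}; new: +{b}
  A→B S: FOLLOW(B) ⊇ FIRST(S) = {a}; new: +{a}
  B→A: FOLLOW(A) ⊇ FOLLOW(B) ⊇ {a,b}; new: +{a,b}
  S→S A: FOLLOW(S) ⊇ FIRST(A) = {b}; new: +{b}
  S→S A: FOLLOW(A) ⊇ FOLLOW(S) ⊇ {$,b}; new: +{$}
  FOLLOW(S)={$,b}  FOLLOW(A)={$,a,b}  FOLLOW(B)={a,b}
round 2:
  A→B B B: FOLLOW(B) ⊇ FOLLOW(A) ⊇ {$,a,b}; new: +{$}
  A→B S: FOLLOW(S) ⊇ FOLLOW(A) ⊇ {$,a,b}; new: +{a}
  FOLLOW(S)={$,a,b}  FOLLOW(A)={$,a,b}  FOLLOW(B)={$,a,b}
round 3: done
  FOLLOW(S)={$,a,b}  FOLLOW(A)={$,a,b}  FOLLOW(B)={$,a,b}

FOLLOW(S) = ["$", "a", "b"]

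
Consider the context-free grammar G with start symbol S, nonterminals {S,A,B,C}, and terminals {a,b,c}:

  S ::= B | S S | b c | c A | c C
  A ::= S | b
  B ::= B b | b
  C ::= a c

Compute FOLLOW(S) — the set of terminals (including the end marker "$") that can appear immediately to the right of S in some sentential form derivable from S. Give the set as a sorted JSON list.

FIRST iteration:
iter 1:
  A via A→b: +{b}
  B via B→b: +{b}
  C via C→a c: +{a}
  S via S→B: +{b}
  S via S→c A: +{c}
  S: {b,c}  A: {b}  B: {b}  C: {a}
iter 2:
  A via A→S: +{c}
  S: {b,c}  A: {b,c}  B: {b}  C: {a}
iter 3: done
  S: {b,c}  A: {b,c}  B: {b}  C: {a}

FOLLOW sets:
seed FOLLOW(S) with $
round 1:
  B→B b: FOLLOW(B) ⊇ FIRST(b) = {b}; new: +{b}
  S→B: FOLLOW(B) ⊇ FOLLOW(S) ⊇ {$}; new: +{$}
  S→S S: FOLLOW(S) ⊇ FIRST(S) = {b,c}; new: +{b,c}
  S→c A: FOLLOW(A) ⊇ FOLLOW(S) ⊇ {$,b,c}; new: +{$,b,c}
  S→c C: FOLLOW(C) ⊇ FOLLOW(S) ⊇ {$,b,c}; new: +{$,b,c}
  FOLLOW(S)={$,b,c}  FOLLOW(A)={$,b,c}  FOLLOW(B)={$,b}  FOLLOW(C)={$,b,c}
round 2:
  S→B: FOLLOW(B) ⊇ FOLLOW(S) ⊇ {$,b,c}; new: +{c}
  FOLLOW(S)={$,b,c}  FOLLOW(A)={$,b,c}  FOLLOW(B)={$,b,c}  FOLLOW(C)={$,b,c}
round 3: (no change)
  FOLLOW(S)={$,b,c}  FOLLOW(A)={$,b,c}  FOLLOW(B)={$,b,c}  FOLLOW(C)={$,b,c}

FOLLOW(S) = ["$", "b", "c"]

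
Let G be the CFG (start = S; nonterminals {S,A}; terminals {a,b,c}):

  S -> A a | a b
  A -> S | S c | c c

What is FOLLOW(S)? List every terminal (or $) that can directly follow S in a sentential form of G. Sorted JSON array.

FIRST sets, iterate to fixpoint:
iter 1:
  A via A→c c: +{c}
  S via S→A a: +{c}
  S via S→a b: +{a}
  S: {a,c}  A: {c}
iter 2:
  A via A→S: +{a}
  S: {a,c}  A: {a,c}
iter 3: (no change)
  S: {a,c}  A: {a,c}

Compute FOLLOW by fixpoint:
initialize: $ ∈ FOLLOW(S)
pass 1:
  A→S c: FOLLOW(S) ⊇ FIRST(c) = {c}; new: +{c}
  S→A a: FOLLOW(A) ⊇ FIRST(a) = {a}; new: +{a}
  FOLLOW[S]={$,c}  FOLLOW[A]={a}
pass 2:
  A→S: FOLLOW(S) ⊇ FOLLOW(A) ⊇ {a}; new: +{a}
  FOLLOW[S]={$,a,c}  FOLLOW[A]={a}
pass 3: (no change)
  FOLLOW[S]={$,a,c}  FOLLOW[A]={a}

FOLLOW(S) = ["$", "a", "c"]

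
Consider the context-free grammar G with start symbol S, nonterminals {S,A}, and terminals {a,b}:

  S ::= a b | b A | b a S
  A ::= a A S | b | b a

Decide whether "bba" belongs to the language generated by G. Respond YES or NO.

Convert to CNF:
  S -> T0 T1 | T1 A | T1 X3
  A -> T0 X2 | T1 T0 | b
  T0 -> a
  T1 -> b
  X2 -> A S
  X3 -> T0 S

CYK fill:
  cell(0,0) b: {A,T1}  orig:{A}
  cell(1,1) b: {A,T1}  orig:{A}
  cell(2,2) a: {T0}  orig:{}
  cell(0,1) bb: {S}
  cell(1,2) ba: {A}
  cell(0,2) bba: {S}

S ∈ T[0,2] ⇒ YES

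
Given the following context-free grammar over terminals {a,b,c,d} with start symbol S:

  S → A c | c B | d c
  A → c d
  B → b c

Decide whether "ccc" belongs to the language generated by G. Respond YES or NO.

CNF form of G:
  S -> A T0 | T0 B | T1 T0
  A -> T0 T1
  B -> T2 T0
  T0 -> c
  T1 -> d
  T2 -> b

Fill CYK table bottom-up:
  T[0,0] 'c' = {T0}  orig:{}
  T[1,1] 'c' = {T0}  orig:{}
  T[2,2] 'c' = {T0}  orig:{}
  T[0,1] 'cc' = ∅
  T[1,2] 'cc' = ∅
  T[0,2] 'ccc' = ∅

S ∉ T[0,2] ⇒ NO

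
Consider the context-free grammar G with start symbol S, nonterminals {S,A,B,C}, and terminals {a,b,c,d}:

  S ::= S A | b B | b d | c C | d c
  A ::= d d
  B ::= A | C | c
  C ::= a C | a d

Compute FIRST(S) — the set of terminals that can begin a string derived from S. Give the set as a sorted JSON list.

FIRST sets, iterate to fixpoint:
pass 1:
  A via A→d d: +{d}
  B via B→A: +{d}
  B via B→c: +{c}
  C via C→a C: +{a}
  S via S→b B: +{b}
  S via S→c C: +{c}
  S via S→d c: +{d}
  FIRST[S]={b,c,d}  FIRST[A]={d}  FIRST[B]={c,d}  FIRST[C]={a}
pass 2:
  B via B→C: +{a}
  FIRST[S]={b,c,d}  FIRST[A]={d}  FIRST[B]={a,c,d}  FIRST[C]={a}
pass 3: (no change)
  FIRST[S]={b,c,d}  FIRST[A]={d}  FIRST[B]={a,c,d}  FIRST[C]={a}

FIRST(S) = ["b", "c", "d"]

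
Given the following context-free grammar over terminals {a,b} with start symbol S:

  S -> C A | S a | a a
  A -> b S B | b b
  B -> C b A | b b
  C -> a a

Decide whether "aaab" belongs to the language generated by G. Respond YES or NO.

Convert to CNF:
  S -> C A | S T1 | T1 T1
  A -> T0 T0 | T0 X2
  B -> C X3 | T0 T0
  C -> T1 T1
  T0 -> b
  T1 -> a
  X2 -> S B
  X3 -> T0 A

Fill CYK table bottom-up:
  T[0,0] 'a' = {T1}  orig:{}
  T[1,1] 'a' = {T1}  orig:{}
  T[2,2] 'a' = {T1}  orig:{}
  T[3,3] 'b' = {T0}  orig:{}
  T[0,1] 'aa' = {C,S}
  T[1,2] 'aa' = {C,S}
  T[2,3] 'ab' = ∅
  T[0,2] 'aaa' = {S}
  T[1,3] 'aab' = ∅
  T[0,3] 'aaab' = ∅

S ∉ T[0,3] ⇒ NO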